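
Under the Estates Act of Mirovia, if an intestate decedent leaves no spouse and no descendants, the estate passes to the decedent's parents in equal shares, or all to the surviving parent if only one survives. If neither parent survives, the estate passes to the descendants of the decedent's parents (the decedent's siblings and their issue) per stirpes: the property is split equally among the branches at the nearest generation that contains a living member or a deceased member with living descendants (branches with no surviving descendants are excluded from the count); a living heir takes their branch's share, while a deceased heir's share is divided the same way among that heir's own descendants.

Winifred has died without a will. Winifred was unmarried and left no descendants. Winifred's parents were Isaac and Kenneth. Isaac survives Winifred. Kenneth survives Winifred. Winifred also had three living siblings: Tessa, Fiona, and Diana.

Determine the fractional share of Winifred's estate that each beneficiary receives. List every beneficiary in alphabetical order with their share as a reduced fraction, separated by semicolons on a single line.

Isaac 1/2; Kenneth 1/2

Both parents survive, so Isaac and Kenneth each take 1/2. The siblings take nothing because a surviving parent has priority.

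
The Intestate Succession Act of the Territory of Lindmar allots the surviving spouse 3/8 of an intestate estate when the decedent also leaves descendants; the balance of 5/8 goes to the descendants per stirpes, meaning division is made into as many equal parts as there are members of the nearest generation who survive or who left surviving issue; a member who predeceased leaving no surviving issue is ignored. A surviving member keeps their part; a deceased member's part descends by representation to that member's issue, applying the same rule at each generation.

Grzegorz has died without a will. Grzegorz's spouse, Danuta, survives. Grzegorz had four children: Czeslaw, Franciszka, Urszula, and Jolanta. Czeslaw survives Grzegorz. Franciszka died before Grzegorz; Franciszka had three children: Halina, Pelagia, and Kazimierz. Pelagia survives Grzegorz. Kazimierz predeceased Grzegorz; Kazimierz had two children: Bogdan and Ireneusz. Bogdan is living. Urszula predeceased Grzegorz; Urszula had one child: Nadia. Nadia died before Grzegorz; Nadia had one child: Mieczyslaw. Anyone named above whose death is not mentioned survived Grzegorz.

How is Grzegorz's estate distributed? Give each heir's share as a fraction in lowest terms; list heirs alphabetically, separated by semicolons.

Bogdan 5/192; Czeslaw 5/32; Danuta 3/8; Halina 5/96; Ireneusz 5/192; Jolanta 5/32; Mieczyslaw 5/32; Pelagia 5/96

Danuta, as surviving spouse, takes 3/8.
The remaining 5/8 passes to Grzegorz's descendants per stirpes.
The 5/8 is divided into 4 equal shares of 5/32 among Czeslaw, Franciszka, Urszula, Jolanta.
Czeslaw is living and takes 5/32.
Franciszka predeceased; the 5/32 allotted to Franciszka's branch passes to Franciszka's issue by representation.
The 5/32 is divided into 3 equal shares of 5/96 among Halina, Pelagia, Kazimierz.
Halina is living and takes 5/96.
Pelagia is living and takes 5/96.
Kazimierz predeceased; the 5/96 allotted to Kazimierz's branch passes to Kazimierz's issue by representation.
The 5/96 is divided into 2 equal shares of 5/192 among Bogdan, Ireneusz.
Bogdan is living and takes 5/192.
Ireneusz is living and takes 5/192.
Urszula predeceased; the 5/32 allotted to Urszula's branch passes to Urszula's issue by representation.
Nadia's line is the sole branch at this level, so the full 5/32 passes to Nadia's issue by representation.
Mieczyslaw is the sole taker at this level and receives the full 5/32.
Jolanta is living and takes 5/32.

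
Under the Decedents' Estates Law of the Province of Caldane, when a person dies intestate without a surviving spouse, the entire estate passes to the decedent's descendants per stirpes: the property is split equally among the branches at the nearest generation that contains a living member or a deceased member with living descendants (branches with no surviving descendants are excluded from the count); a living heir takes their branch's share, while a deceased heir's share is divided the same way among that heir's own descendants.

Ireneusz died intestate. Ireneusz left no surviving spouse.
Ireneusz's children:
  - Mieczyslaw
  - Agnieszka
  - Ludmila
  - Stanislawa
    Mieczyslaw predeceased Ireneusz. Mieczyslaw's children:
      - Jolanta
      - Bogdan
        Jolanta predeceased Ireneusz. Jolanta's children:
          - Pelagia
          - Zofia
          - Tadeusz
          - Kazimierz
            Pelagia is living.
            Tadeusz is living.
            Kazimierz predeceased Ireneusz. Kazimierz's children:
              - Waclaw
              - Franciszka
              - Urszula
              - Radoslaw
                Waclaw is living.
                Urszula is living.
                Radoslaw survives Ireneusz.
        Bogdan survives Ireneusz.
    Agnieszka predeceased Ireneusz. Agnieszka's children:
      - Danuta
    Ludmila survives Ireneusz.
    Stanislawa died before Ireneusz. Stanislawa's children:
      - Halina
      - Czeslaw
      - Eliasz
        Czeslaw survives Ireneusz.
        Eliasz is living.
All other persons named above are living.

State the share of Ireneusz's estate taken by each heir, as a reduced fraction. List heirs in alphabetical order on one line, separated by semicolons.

There is no surviving spouse, so the entire estate passes to Ireneusz's descendants per stirpes.
The estate is divided into 4 equal shares of 1/4 among Mieczyslaw, Agnieszka, Ludmila, Stanislawa.
Mieczyslaw predeceased; the 1/4 allotted to Mieczyslaw's branch passes to Mieczyslaw's issue by representation.
The 1/4 is divided into 2 equal shares of 1/8 among Jolanta, Bogdan.
Jolanta predeceased; the 1/8 allotted to Jolanta's branch passes to Jolanta's issue by representation.
The 1/8 is divided into 4 equal shares of 1/32 among Pelagia, Zofia, Tadeusz, Kazimierz.
Pelagia is living and takes 1/32.
Zofia is living and takes 1/32.
Tadeusz is living and takes 1/32.
Kazimierz predeceased; the 1/32 allotted to Kazimierz's branch passes to Kazimierz's issue by representation.
The 1/32 is divided into 4 equal shares of 1/128 among Waclaw, Franciszka, Urszula, Radoslaw.
Waclaw is living and takes 1/128.
Franciszka is living and takes 1/128.
Urszula is living and takes 1/128.
Radoslaw is living and takes 1/128.
Bogdan is living and takes 1/8.
Agnieszka predeceased; the 1/4 allotted to Agnieszka's branch passes to Agnieszka's issue by representation.
Danuta is the sole taker at this level and receives the full 1/4.
Ludmila is living and takes 1/4.
Stanislawa predeceased; the 1/4 allotted to Stanislawa's branch passes to Stanislawa's issue by representation.
The 1/4 is divided into 3 equal shares of 1/12 among Halina, Czeslaw, Eliasz.
Halina is living and takes 1/12.
Czeslaw is living and takes 1/12.
Eliasz is living and takes 1/12.

Bogdan 1/8; Czeslaw 1/12; Danuta 1/4; Eliasz 1/12; Franciszka 1/128; Halina 1/12; Ludmila 1/4; Pelagia 1/32; Radoslaw 1/128; Tadeusz 1/32; Urszula 1/128; Waclaw 1/128; Zofia 1/32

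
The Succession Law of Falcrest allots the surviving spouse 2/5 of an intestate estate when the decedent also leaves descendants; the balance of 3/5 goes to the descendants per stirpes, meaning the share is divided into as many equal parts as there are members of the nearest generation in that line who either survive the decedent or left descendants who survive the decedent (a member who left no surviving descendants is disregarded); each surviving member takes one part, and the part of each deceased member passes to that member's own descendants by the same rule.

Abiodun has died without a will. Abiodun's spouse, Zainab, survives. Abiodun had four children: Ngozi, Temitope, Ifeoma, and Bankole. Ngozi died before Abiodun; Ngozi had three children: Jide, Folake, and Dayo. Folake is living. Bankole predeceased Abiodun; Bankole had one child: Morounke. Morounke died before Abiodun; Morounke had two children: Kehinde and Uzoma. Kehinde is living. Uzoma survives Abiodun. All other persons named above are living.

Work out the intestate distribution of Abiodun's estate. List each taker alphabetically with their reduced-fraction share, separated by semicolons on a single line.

Zainab, as surviving spouse, takes 2/5.
The remaining 3/5 passes to Abiodun's descendants per stirpes.
The 3/5 is divided into 4 equal shares of 3/20 among Ngozi, Temitope, Ifeoma, Bankole.
Ngozi predeceased; the 3/20 allotted to Ngozi's branch passes to Ngozi's issue by representation.
The 3/20 is divided into 3 equal shares of 1/20 among Jide, Folake, Dayo.
Jide is living and takes 1/20.
Folake is living and takes 1/20.
Dayo is living and takes 1/20.
Temitope is living and takes 3/20.
Ifeoma is living and takes 3/20.
Bankole predeceased; the 3/20 allotted to Bankole's branch passes to Bankole's issue by representation.
Morounke's line is the sole branch at this level, so the full 3/20 passes to Morounke's issue by representation.
The 3/20 is divided into 2 equal shares of 3/40 among Kehinde, Uzoma.
Kehinde is living and takes 3/40.
Uzoma is living and takes 3/40.

Dayo 1/20; Folake 1/20; Ifeoma 3/20; Jide 1/20; Kehinde 3/40; Temitope 3/20; Uzoma 3/40; Zainab 2/5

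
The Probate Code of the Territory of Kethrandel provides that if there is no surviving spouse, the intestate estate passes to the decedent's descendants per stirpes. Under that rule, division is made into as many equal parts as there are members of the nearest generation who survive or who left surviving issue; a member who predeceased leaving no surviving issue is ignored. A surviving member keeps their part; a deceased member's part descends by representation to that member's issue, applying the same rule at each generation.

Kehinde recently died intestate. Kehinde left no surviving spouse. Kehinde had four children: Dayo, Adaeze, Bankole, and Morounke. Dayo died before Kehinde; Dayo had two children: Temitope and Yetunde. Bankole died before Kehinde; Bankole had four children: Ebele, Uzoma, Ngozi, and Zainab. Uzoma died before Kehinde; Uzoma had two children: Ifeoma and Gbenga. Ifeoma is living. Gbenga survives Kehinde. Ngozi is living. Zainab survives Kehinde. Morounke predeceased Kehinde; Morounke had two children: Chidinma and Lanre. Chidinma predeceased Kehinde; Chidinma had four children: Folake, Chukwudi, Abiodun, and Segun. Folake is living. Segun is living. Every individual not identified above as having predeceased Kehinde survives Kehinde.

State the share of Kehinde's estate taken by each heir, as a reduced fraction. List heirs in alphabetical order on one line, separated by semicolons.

There is no surviving spouse, so the entire estate passes to Kehinde's descendants per stirpes.
The estate is divided into 4 equal shares of 1/4 among Dayo, Adaeze, Bankole, Morounke.
Dayo predeceased; the 1/4 allotted to Dayo's branch passes to Dayo's issue by representation.
The 1/4 is divided into 2 equal shares of 1/8 among Temitope, Yetunde.
Temitope is living and takes 1/8.
Yetunde is living and takes 1/8.
Adaeze is living and takes 1/4.
Bankole predeceased; the 1/4 allotted to Bankole's branch passes to Bankole's issue by representation.
The 1/4 is divided into 4 equal shares of 1/16 among Ebele, Uzoma, Ngozi, Zainab.
Ebele is living and takes 1/16.
Uzoma predeceased; the 1/16 allotted to Uzoma's branch passes to Uzoma's issue by representation.
The 1/16 is divided into 2 equal shares of 1/32 among Ifeoma, Gbenga.
Ifeoma is living and takes 1/32.
Gbenga is living and takes 1/32.
Ngozi is living and takes 1/16.
Zainab is living and takes 1/16.
Morounke predeceased; the 1/4 allotted to Morounke's branch passes to Morounke's issue by representation.
The 1/4 is divided into 2 equal shares of 1/8 among Chidinma, Lanre.
Chidinma predeceased; the 1/8 allotted to Chidinma's branch passes to Chidinma's issue by representation.
The 1/8 is divided into 4 equal shares of 1/32 among Folake, Chukwudi, Abiodun, Segun.
Folake is living and takes 1/32.
Chukwudi is living and takes 1/32.
Abiodun is living and takes 1/32.
Segun is living and takes 1/32.
Lanre is living and takes 1/8.

Abiodun 1/32; Adaeze 1/4; Chukwudi 1/32; Ebele 1/16; Folake 1/32; Gbenga 1/32; Ifeoma 1/32; Lanre 1/8; Ngozi 1/16; Segun 1/32; Temitope 1/8; Yetunde 1/8; Zainab 1/16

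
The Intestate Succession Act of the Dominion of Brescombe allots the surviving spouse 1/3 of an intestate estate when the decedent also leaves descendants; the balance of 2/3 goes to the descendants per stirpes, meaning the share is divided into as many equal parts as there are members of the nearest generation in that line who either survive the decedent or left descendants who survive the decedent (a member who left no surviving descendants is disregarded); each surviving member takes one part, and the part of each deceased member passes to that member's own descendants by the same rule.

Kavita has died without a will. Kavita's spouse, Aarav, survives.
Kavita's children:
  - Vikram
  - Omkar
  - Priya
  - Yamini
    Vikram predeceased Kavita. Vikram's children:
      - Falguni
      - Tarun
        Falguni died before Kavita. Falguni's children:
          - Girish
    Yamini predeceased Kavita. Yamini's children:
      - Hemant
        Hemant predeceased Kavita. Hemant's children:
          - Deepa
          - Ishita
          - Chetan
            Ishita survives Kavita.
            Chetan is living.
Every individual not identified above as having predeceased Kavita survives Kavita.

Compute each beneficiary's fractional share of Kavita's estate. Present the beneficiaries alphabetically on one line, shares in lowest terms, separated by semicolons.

Aarav, as surviving spouse, takes 1/3.
The remaining 2/3 passes to Kavita's descendants per stirpes.
The 2/3 is divided into 4 equal shares of 1/6 among Vikram, Omkar, Priya, Yamini.
Vikram predeceased; the 1/6 allotted to Vikram's branch passes to Vikram's issue by representation.
The 1/6 is divided into 2 equal shares of 1/12 among Falguni, Tarun.
Falguni predeceased; the 1/12 allotted to Falguni's branch passes to Falguni's issue by representation.
Girish is the sole taker at this level and receives the full 1/12.
Tarun is living and takes 1/12.
Omkar is living and takes 1/6.
Priya is living and takes 1/6.
Yamini predeceased; the 1/6 allotted to Yamini's branch passes to Yamini's issue by representation.
Hemant's line is the sole branch at this level, so the full 1/6 passes to Hemant's issue by representation.
The 1/6 is divided into 3 equal shares of 1/18 among Deepa, Ishita, Chetan.
Deepa is living and takes 1/18.
Ishita is living and takes 1/18.
Chetan is living and takes 1/18.

Aarav 1/3; Chetan 1/18; Deepa 1/18; Girish 1/12; Ishita 1/18; Omkar 1/6; Priya 1/6; Tarun 1/12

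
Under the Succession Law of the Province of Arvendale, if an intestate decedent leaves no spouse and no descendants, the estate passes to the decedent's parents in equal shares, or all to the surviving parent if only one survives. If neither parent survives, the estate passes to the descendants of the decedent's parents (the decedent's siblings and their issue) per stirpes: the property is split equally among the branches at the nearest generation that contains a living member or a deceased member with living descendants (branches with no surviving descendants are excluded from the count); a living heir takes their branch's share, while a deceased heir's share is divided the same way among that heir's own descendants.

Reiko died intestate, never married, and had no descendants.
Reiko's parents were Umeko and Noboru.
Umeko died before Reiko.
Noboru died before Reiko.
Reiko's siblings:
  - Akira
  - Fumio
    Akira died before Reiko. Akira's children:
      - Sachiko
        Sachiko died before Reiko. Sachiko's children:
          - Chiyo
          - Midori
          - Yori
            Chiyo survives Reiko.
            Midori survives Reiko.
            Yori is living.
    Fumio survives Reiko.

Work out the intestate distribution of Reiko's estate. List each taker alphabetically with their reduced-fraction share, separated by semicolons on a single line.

Chiyo 1/6; Fumio 1/2; Midori 1/6; Yori 1/6

Neither parent survives and there are no descendants, so the estate passes to Reiko's siblings and their issue per stirpes.
The estate is divided into 2 equal shares of 1/2 among Akira, Fumio.
Akira predeceased; the 1/2 allotted to Akira's branch passes to Akira's issue by representation.
Sachiko's line is the sole branch at this level, so the full 1/2 passes to Sachiko's issue by representation.
The 1/2 is divided into 3 equal shares of 1/6 among Chiyo, Midori, Yori.
Chiyo is living and takes 1/6.
Midori is living and takes 1/6.
Yori is living and takes 1/6.
Fumio is living and takes 1/2.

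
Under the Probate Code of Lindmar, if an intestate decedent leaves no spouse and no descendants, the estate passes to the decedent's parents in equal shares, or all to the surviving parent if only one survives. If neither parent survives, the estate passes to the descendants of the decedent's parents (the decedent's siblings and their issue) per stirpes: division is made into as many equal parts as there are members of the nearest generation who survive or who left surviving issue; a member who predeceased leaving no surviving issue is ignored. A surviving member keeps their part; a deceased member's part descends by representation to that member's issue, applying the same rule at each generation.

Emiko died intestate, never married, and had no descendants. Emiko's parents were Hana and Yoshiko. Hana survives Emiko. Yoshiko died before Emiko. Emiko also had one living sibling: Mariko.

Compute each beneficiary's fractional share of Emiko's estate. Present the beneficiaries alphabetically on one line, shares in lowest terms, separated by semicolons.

Only one parent, Hana, survives, so Hana takes the entire estate. The siblings take nothing because a surviving parent has priority.

Hana 1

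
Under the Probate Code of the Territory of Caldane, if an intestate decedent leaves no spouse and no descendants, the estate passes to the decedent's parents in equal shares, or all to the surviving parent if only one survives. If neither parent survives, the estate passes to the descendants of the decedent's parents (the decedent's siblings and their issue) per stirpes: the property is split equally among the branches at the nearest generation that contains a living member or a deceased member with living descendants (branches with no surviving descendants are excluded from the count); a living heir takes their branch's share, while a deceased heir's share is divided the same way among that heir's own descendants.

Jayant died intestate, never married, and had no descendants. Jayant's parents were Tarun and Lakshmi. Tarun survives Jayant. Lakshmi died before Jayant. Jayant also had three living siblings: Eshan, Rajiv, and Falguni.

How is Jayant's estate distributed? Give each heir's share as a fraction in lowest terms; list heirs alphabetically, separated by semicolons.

Only one parent, Tarun, survives, so Tarun takes the entire estate. The siblings take nothing because a surviving parent has priority.

Tarun 1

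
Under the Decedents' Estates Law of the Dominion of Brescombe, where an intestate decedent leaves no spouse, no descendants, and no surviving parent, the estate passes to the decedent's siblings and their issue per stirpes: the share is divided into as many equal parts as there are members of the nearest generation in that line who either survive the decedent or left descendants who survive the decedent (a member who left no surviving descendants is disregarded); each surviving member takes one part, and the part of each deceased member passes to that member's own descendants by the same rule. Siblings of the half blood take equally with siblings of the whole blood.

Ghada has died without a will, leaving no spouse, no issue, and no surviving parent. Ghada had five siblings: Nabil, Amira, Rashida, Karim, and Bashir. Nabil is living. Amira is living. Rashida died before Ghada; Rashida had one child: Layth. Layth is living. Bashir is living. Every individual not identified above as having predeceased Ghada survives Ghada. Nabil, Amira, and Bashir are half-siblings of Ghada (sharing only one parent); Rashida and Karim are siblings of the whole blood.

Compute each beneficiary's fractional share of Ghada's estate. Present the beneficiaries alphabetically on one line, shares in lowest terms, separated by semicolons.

No spouse, descendants, or parent survives, so the estate passes to Ghada's siblings per stirpes.
Half-blood and whole-blood siblings take equally under the stated rule.
The estate is divided into 5 equal shares of 1/5 among Nabil, Amira, Rashida, Karim, Bashir.
Nabil is living and takes 1/5.
Amira is living and takes 1/5.
Rashida predeceased; the 1/5 allotted to Rashida's branch passes to Rashida's issue by representation.
Layth is the sole taker at this level and receives the full 1/5.
Karim is living and takes 1/5.
Bashir is living and takes 1/5.

Amira 1/5; Bashir 1/5; Karim 1/5; Layth 1/5; Nabil 1/5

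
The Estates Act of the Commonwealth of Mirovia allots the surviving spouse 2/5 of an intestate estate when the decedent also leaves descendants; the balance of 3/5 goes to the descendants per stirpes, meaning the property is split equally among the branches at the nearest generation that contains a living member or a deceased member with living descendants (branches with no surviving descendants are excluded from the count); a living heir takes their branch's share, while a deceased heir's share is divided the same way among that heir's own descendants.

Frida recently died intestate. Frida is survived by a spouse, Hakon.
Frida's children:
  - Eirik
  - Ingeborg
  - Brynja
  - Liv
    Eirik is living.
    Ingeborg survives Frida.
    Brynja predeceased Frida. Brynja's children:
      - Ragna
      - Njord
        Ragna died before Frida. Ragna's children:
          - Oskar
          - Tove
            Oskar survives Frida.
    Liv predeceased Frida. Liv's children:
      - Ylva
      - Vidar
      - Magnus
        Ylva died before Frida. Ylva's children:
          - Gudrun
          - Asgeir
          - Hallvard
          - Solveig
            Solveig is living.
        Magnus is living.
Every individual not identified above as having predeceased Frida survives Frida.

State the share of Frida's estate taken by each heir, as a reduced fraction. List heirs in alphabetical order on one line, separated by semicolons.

Asgeir 1/80; Eirik 3/20; Gudrun 1/80; Hakon 2/5; Hallvard 1/80; Ingeborg 3/20; Magnus 1/20; Njord 3/40; Oskar 3/80; Solveig 1/80; Tove 3/80; Vidar 1/20

Hakon, as surviving spouse, takes 2/5.
The remaining 3/5 passes to Frida's descendants per stirpes.
The 3/5 is divided into 4 equal shares of 3/20 among Eirik, Ingeborg, Brynja, Liv.
Eirik is living and takes 3/20.
Ingeborg is living and takes 3/20.
Brynja predeceased; the 3/20 allotted to Brynja's branch passes to Brynja's issue by representation.
The 3/20 is divided into 2 equal shares of 3/40 among Ragna, Njord.
Ragna predeceased; the 3/40 allotted to Ragna's branch passes to Ragna's issue by representation.
The 3/40 is divided into 2 equal shares of 3/80 among Oskar, Tove.
Oskar is living and takes 3/80.
Tove is living and takes 3/80.
Njord is living and takes 3/40.
Liv predeceased; the 3/20 allotted to Liv's branch passes to Liv's issue by representation.
The 3/20 is divided into 3 equal shares of 1/20 among Ylva, Vidar, Magnus.
Ylva predeceased; the 1/20 allotted to Ylva's branch passes to Ylva's issue by representation.
The 1/20 is divided into 4 equal shares of 1/80 among Gudrun, Asgeir, Hallvard, Solveig.
Gudrun is living and takes 1/80.
Asgeir is living and takes 1/80.
Hallvard is living and takes 1/80.
Solveig is living and takes 1/80.
Vidar is living and takes 1/20.
Magnus is living and takes 1/20.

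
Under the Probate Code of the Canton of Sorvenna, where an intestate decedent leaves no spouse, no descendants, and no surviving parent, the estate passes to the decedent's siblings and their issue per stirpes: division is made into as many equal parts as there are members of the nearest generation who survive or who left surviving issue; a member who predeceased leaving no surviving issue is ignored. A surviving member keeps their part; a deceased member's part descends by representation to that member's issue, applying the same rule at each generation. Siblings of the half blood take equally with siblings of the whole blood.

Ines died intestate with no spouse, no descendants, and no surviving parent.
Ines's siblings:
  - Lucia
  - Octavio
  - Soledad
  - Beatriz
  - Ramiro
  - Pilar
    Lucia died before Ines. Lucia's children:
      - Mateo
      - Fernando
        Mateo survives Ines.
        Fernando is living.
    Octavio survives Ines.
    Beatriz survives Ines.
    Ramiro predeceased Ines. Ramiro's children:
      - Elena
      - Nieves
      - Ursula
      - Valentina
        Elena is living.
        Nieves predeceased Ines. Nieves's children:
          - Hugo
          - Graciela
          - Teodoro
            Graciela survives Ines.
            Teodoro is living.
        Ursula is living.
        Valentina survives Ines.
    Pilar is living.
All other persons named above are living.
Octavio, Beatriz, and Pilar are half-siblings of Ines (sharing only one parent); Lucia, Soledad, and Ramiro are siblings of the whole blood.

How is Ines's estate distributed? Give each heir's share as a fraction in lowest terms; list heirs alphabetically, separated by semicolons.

Beatriz 1/6; Elena 1/24; Fernando 1/12; Graciela 1/72; Hugo 1/72; Mateo 1/12; Octavio 1/6; Pilar 1/6; Soledad 1/6; Teodoro 1/72; Ursula 1/24; Valentina 1/24

No spouse, descendants, or parent survives, so the estate passes to Ines's siblings per stirpes.
Half-blood and whole-blood siblings take equally under the stated rule.
The estate is divided into 6 equal shares of 1/6 among Lucia, Octavio, Soledad, Beatriz, Ramiro, Pilar.
Lucia predeceased; the 1/6 allotted to Lucia's branch passes to Lucia's issue by representation.
The 1/6 is divided into 2 equal shares of 1/12 among Mateo, Fernando.
Mateo is living and takes 1/12.
Fernando is living and takes 1/12.
Octavio is living and takes 1/6.
Soledad is living and takes 1/6.
Beatriz is living and takes 1/6.
Ramiro predeceased; the 1/6 allotted to Ramiro's branch passes to Ramiro's issue by representation.
The 1/6 is divided into 4 equal shares of 1/24 among Elena, Nieves, Ursula, Valentina.
Elena is living and takes 1/24.
Nieves predeceased; the 1/24 allotted to Nieves's branch passes to Nieves's issue by representation.
The 1/24 is divided into 3 equal shares of 1/72 among Hugo, Graciela, Teodoro.
Hugo is living and takes 1/72.
Graciela is living and takes 1/72.
Teodoro is living and takes 1/72.
Ursula is living and takes 1/24.
Valentina is living and takes 1/24.
Pilar is living and takes 1/6.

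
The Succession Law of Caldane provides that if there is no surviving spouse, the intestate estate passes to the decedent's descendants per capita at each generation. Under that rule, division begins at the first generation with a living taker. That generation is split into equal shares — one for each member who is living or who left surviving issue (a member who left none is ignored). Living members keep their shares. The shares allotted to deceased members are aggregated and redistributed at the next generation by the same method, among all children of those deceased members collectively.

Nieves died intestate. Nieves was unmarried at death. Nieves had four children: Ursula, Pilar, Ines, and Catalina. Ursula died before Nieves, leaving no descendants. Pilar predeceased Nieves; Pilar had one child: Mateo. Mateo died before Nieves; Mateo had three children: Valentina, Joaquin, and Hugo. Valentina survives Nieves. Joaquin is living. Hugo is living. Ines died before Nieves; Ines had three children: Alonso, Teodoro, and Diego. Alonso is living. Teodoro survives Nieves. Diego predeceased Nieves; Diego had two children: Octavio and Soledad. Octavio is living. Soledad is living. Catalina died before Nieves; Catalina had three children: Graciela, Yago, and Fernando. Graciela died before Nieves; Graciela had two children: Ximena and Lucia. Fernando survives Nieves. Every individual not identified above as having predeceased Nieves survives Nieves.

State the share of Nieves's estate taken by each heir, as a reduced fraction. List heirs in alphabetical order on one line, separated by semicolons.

There is no surviving spouse, so the entire estate passes to Nieves's descendants per capita at each generation.
No one at generation 1 (Pilar, Ines, Catalina) is living; moving to the next generation.
At generation 2 (Mateo, Alonso, Teodoro, Diego, Graciela, Yago, Fernando) there are 7 shares of (1)/7 = 1/7 each.
Living: Alonso, Teodoro, Yago, and Fernando — each takes 1/7.
Deceased: Mateo, Diego, and Graciela. Their combined 3/7 is pooled and carried to generation 3.
At generation 3 (Valentina, Joaquin, Hugo, Octavio, Soledad, Ximena, Lucia) there are 7 shares of (3/7)/7 = 3/49 each.
Living: Valentina, Joaquin, Hugo, Octavio, Soledad, Ximena, and Lucia — each takes 3/49.

Alonso 1/7; Fernando 1/7; Hugo 3/49; Joaquin 3/49; Lucia 3/49; Octavio 3/49; Soledad 3/49; Teodoro 1/7; Valentina 3/49; Ximena 3/49; Yago 1/7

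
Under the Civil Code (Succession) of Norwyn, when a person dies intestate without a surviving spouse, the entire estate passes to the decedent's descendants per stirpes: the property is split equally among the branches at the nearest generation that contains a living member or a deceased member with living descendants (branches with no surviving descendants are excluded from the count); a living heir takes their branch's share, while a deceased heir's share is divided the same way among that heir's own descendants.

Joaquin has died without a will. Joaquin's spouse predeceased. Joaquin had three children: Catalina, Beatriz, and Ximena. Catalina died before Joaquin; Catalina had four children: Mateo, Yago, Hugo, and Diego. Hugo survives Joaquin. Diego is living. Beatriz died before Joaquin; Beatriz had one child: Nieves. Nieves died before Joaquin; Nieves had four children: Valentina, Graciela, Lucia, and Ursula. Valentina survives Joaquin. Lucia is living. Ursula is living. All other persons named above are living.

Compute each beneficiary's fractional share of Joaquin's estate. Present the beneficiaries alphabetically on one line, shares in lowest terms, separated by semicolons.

There is no surviving spouse, so the entire estate passes to Joaquin's descendants per stirpes.
The estate is divided into 3 equal shares of 1/3 among Catalina, Beatriz, Ximena.
Catalina predeceased; the 1/3 allotted to Catalina's branch passes to Catalina's issue by representation.
The 1/3 is divided into 4 equal shares of 1/12 among Mateo, Yago, Hugo, Diego.
Mateo is living and takes 1/12.
Yago is living and takes 1/12.
Hugo is living and takes 1/12.
Diego is living and takes 1/12.
Beatriz predeceased; the 1/3 allotted to Beatriz's branch passes to Beatriz's issue by representation.
Nieves's line is the sole branch at this level, so the full 1/3 passes to Nieves's issue by representation.
The 1/3 is divided into 4 equal shares of 1/12 among Valentina, Graciela, Lucia, Ursula.
Valentina is living and takes 1/12.
Graciela is living and takes 1/12.
Lucia is living and takes 1/12.
Ursula is living and takes 1/12.
Ximena is living and takes 1/3.

Diego 1/12; Graciela 1/12; Hugo 1/12; Lucia 1/12; Mateo 1/12; Ursula 1/12; Valentina 1/12; Ximena 1/3; Yago 1/12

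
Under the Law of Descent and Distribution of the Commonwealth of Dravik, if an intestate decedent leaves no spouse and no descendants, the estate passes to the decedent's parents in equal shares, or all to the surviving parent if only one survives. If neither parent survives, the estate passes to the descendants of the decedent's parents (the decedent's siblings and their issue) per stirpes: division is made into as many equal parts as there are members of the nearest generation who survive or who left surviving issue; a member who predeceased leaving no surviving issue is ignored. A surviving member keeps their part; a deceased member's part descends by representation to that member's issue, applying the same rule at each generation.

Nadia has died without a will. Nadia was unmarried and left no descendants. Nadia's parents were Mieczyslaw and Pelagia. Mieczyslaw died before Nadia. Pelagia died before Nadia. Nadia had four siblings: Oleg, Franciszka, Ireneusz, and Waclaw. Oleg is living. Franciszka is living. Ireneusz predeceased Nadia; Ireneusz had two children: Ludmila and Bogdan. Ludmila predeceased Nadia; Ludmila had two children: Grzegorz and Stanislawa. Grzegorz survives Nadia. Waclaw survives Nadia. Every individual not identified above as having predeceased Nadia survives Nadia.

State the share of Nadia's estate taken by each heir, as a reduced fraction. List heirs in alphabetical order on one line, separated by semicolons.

Bogdan 1/8; Franciszka 1/4; Grzegorz 1/16; Oleg 1/4; Stanislawa 1/16; Waclaw 1/4

Neither parent survives and there are no descendants, so the estate passes to Nadia's siblings and their issue per stirpes.
The estate is divided into 4 equal shares of 1/4 among Oleg, Franciszka, Ireneusz, Waclaw.
Oleg is living and takes 1/4.
Franciszka is living and takes 1/4.
Ireneusz predeceased; the 1/4 allotted to Ireneusz's branch passes to Ireneusz's issue by representation.
The 1/4 is divided into 2 equal shares of 1/8 among Ludmila, Bogdan.
Ludmila predeceased; the 1/8 allotted to Ludmila's branch passes to Ludmila's issue by representation.
The 1/8 is divided into 2 equal shares of 1/16 among Grzegorz, Stanislawa.
Grzegorz is living and takes 1/16.
Stanislawa is living and takes 1/16.
Bogdan is living and takes 1/8.
Waclaw is living and takes 1/4.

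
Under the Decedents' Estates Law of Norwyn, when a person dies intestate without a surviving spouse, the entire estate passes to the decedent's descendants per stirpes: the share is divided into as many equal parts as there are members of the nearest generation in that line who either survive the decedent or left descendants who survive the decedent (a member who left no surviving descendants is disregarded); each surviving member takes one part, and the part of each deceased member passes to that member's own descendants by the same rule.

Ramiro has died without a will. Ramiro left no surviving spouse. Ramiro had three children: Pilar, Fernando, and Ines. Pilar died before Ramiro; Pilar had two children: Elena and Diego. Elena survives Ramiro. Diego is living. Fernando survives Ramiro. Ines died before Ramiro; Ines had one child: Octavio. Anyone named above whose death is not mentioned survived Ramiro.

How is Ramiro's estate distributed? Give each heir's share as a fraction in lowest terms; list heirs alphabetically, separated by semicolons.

There is no surviving spouse, so the entire estate passes to Ramiro's descendants per stirpes.
The estate is divided into 3 equal shares of 1/3 among Pilar, Fernando, Ines.
Pilar predeceased; the 1/3 allotted to Pilar's branch passes to Pilar's issue by representation.
The 1/3 is divided into 2 equal shares of 1/6 among Elena, Diego.
Elena is living and takes 1/6.
Diego is living and takes 1/6.
Fernando is living and takes 1/3.
Ines predeceased; the 1/3 allotted to Ines's branch passes to Ines's issue by representation.
Octavio is the sole taker at this level and receives the full 1/3.

Diego 1/6; Elena 1/6; Fernando 1/3; Octavio 1/3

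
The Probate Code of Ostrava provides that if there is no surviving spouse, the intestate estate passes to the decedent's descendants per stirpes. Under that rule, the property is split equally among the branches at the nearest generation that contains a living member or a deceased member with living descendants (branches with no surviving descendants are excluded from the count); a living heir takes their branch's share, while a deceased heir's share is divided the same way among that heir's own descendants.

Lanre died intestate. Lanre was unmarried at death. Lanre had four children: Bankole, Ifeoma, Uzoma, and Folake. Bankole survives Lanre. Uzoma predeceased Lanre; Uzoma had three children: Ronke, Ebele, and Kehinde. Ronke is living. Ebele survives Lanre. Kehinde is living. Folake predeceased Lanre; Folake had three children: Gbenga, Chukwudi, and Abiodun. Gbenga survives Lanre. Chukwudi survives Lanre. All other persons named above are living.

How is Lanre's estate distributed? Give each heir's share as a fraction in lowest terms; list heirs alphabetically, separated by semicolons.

Abiodun 1/12; Bankole 1/4; Chukwudi 1/12; Ebele 1/12; Gbenga 1/12; Ifeoma 1/4; Kehinde 1/12; Ronke 1/12

There is no surviving spouse, so the entire estate passes to Lanre's descendants per stirpes.
The estate is divided into 4 equal shares of 1/4 among Bankole, Ifeoma, Uzoma, Folake.
Bankole is living and takes 1/4.
Ifeoma is living and takes 1/4.
Uzoma predeceased; the 1/4 allotted to Uzoma's branch passes to Uzoma's issue by representation.
The 1/4 is divided into 3 equal shares of 1/12 among Ronke, Ebele, Kehinde.
Ronke is living and takes 1/12.
Ebele is living and takes 1/12.
Kehinde is living and takes 1/12.
Folake predeceased; the 1/4 allotted to Folake's branch passes to Folake's issue by representation.
The 1/4 is divided into 3 equal shares of 1/12 among Gbenga, Chukwudi, Abiodun.
Gbenga is living and takes 1/12.
Chukwudi is living and takes 1/12.
Abiodun is living and takes 1/12.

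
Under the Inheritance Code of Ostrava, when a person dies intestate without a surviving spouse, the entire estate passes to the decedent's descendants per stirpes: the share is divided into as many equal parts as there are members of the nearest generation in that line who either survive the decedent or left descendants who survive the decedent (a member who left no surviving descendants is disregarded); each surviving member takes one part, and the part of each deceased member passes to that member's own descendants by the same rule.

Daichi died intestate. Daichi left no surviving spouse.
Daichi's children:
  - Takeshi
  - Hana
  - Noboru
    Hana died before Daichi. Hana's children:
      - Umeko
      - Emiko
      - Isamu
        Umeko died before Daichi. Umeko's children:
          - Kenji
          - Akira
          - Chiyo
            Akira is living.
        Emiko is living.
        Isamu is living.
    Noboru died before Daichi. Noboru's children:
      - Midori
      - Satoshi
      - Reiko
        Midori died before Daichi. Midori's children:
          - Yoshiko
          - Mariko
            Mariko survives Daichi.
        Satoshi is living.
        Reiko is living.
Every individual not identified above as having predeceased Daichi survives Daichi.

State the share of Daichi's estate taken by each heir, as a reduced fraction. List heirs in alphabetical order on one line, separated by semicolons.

Akira 1/27; Chiyo 1/27; Emiko 1/9; Isamu 1/9; Kenji 1/27; Mariko 1/18; Reiko 1/9; Satoshi 1/9; Takeshi 1/3; Yoshiko 1/18

There is no surviving spouse, so the entire estate passes to Daichi's descendants per stirpes.
The estate is divided into 3 equal shares of 1/3 among Takeshi, Hana, Noboru.
Takeshi is living and takes 1/3.
Hana predeceased; the 1/3 allotted to Hana's branch passes to Hana's issue by representation.
The 1/3 is divided into 3 equal shares of 1/9 among Umeko, Emiko, Isamu.
Umeko predeceased; the 1/9 allotted to Umeko's branch passes to Umeko's issue by representation.
The 1/9 is divided into 3 equal shares of 1/27 among Kenji, Akira, Chiyo.
Kenji is living and takes 1/27.
Akira is living and takes 1/27.
Chiyo is living and takes 1/27.
Emiko is living and takes 1/9.
Isamu is living and takes 1/9.
Noboru predeceased; the 1/3 allotted to Noboru's branch passes to Noboru's issue by representation.
The 1/3 is divided into 3 equal shares of 1/9 among Midori, Satoshi, Reiko.
Midori predeceased; the 1/9 allotted to Midori's branch passes to Midori's issue by representation.
The 1/9 is divided into 2 equal shares of 1/18 among Yoshiko, Mariko.
Yoshiko is living and takes 1/18.
Mariko is living and takes 1/18.
Satoshi is living and takes 1/9.
Reiko is living and takes 1/9.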